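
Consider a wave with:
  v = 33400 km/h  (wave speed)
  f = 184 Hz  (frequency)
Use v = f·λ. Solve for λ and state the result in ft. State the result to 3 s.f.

165 ft

Solving v = f·λ for λ: λ = v/f.
v = 33400 km/h = 9278 m/s; f = 184 Hz.
λ = 50.42 m
50.42 m × (1 ft / 0.3048 m) = 165.4 ft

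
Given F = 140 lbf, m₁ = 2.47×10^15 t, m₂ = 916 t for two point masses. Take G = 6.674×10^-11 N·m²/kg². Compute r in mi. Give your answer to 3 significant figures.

306 mi

From Newton's law of gravitation: r = √(G·m₁m₂/F).
F = 140 lbf = 622.8 N; m₁ = 2.47×10^15 t = 2.470×10^18 kg; m₂ = 916 t = 9.160×10^5 kg; G = 6.674×10^-11 N·m²/kg².
r = 4.924×10^5 m
4.924×10^5 m × (1 mi / 1609 m) = 306.0 mi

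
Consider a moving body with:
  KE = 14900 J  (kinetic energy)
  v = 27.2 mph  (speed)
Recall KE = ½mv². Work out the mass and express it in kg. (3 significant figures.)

202 kg

Rearranging KE = ½mv² for m: m = 2·KE/v².
KE = 14900 J; v = 27.2 mph = 12.16 m/s.
m = 201.6 kg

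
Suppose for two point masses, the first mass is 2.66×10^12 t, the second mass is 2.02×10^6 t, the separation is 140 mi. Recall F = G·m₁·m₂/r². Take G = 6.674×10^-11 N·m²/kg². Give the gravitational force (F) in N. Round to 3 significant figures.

7060 N

From Newton's law of gravitation: F = Gm₁m₂/r².
m₁ = 2.66×10^12 t = 2.660×10^15 kg; m₂ = 2.02×10^6 t = 2.020×10^9 kg; r = 140 mi = 2.253×10^5 m; G = 6.674×10^-11 N·m²/kg².
F = 7064 N  (the unit combination reduces to kg·m/s² = N)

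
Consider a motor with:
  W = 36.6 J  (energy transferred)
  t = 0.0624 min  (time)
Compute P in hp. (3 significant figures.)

Directly: P = W/t.
W = 36.6 J; t = 0.0624 min = 3.744 s.
P = 9.776 W
9.776 W × (1 hp / 745.7 W) = 0.01311 hp

0.0131 hp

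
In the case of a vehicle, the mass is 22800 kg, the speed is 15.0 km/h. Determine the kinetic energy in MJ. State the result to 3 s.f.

KE is given directly by: KE = ½mv².
m = 22800 kg; v = 15.0 km/h = 4.167 m/s.
KE = 1.979×10^5 J
1.979×10^5 J × (1 MJ / 1.000×10^6 J) = 0.1979 MJ

0.198 MJ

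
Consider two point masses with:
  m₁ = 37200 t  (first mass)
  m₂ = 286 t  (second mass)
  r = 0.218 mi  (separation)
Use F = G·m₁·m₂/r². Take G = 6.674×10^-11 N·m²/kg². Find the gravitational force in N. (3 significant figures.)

F is given directly by: F = Gm₁m₂/r².
m₁ = 37200 t = 3.720×10^7 kg; m₂ = 286 t = 2.860×10^5 kg; r = 0.218 mi = 350.8 m; G = 6.674×10^-11 N·m²/kg².
F = 0.005769 N  (the unit combination reduces to kg·m/s² = N)

0.00577 N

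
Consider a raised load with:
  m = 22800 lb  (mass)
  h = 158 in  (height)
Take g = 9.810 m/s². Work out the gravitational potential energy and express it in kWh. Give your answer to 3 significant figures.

Directly: PE = mgh.
m = 22800 lb = 10342 kg; h = 158 in = 4.013 m; g = 9.810 m/s².
PE = 4.072×10^5 J  (the unit combination reduces to kg·m²/s² = J)
4.072×10^5 J × (1 kWh / 3.600×10^6 J) = 0.1131 kWh

0.113 kWh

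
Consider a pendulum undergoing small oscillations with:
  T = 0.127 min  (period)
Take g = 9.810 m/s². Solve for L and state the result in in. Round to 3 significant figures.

Solving T = 2π√(L/g) for L: L = g·(T/2π)².
T = 0.127 min = 7.620 s; g = 9.810 m/s².
L = 14.43 m
14.43 m × (1 in / 0.02540 m) = 568.0 in

568 in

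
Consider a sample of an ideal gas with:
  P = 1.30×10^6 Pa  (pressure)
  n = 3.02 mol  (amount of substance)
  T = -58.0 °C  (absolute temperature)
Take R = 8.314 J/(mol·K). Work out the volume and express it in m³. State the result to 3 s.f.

From the ideal-gas law: V = nRT/P.
P = 1.30×10^6 Pa; n = 3.02 mol; T = -58.0 °C = 215.1 K; R = 8.314 J/(mol·K).
V = 0.004155 m³

0.00416 m³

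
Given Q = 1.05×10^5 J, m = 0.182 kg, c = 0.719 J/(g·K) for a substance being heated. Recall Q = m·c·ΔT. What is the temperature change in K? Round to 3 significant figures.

802 K

Solving Q = m·c·ΔT for ΔT: ΔT = Q/(m·c).
Q = 1.05×10^5 J; m = 0.182 kg; c = 0.719 J/(g·K) = 719.0 J/(kg·K).
ΔT = 802.4 K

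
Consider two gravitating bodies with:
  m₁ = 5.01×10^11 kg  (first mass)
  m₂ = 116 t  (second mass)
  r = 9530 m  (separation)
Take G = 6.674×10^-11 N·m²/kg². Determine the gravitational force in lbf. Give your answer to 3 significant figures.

F is given directly by: F = Gm₁m₂/r².
m₁ = 5.01×10^11 kg; m₂ = 116 t = 1.160×10^5 kg; r = 9530 m; G = 6.674×10^-11 N·m²/kg².
F = 0.04271 N
0.04271 N × (1 lbf / 4.448 N) = 0.009601 lbf

0.00960 lbf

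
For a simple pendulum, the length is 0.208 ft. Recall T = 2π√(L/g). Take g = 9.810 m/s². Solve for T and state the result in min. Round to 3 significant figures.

Directly: T = 2π√(L/g).
L = 0.208 ft = 0.06340 m; g = 9.810 m/s².
T = 0.5051 s
0.5051 s × (1 min / 60.00 s) = 0.008418 min

0.00842 min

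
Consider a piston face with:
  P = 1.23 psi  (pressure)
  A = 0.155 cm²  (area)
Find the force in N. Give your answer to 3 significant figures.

Solving P = F/A for F: F = P·A.
P = 1.23 psi = 8481 Pa; A = 0.155 cm² = 1.550×10^-5 m².
F = 0.1314 N

0.131 N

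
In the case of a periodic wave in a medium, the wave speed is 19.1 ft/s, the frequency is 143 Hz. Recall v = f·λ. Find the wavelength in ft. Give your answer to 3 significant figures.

Solving v = f·λ for λ: λ = v/f.
v = 19.1 ft/s = 5.822 m/s; f = 143 Hz.
λ = 0.04071 m
0.04071 m × (1 ft / 0.3048 m) = 0.1336 ft

0.134 ft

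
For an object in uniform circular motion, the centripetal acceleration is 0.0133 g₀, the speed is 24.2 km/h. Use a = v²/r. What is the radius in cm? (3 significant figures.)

34600 cm

Solving a = v²/r for r: r = v²/a.
a = 0.0133 g₀ = 0.1304 m/s²; v = 24.2 km/h = 6.722 m/s.
r = 346.5 m
346.5 m × (1 cm / 0.01000 m) = 34646 cm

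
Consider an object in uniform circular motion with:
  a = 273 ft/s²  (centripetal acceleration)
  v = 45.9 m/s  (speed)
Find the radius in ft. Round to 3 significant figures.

83.1 ft

Rearranging a = v²/r for r: r = v²/a.
a = 273 ft/s² = 83.21 m/s²; v = 45.9 m/s.
r = 25.32 m
25.32 m × (1 ft / 0.3048 m) = 83.07 ft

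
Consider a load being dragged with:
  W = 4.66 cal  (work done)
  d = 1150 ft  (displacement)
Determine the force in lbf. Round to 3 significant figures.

0.0125 lbf

Rearranging: F = W/d.
W = 4.66 cal = 19.50 J; d = 1150 ft = 350.5 m.
F = 0.05562 N
0.05562 N × (1 lbf / 4.448 N) = 0.01250 lbf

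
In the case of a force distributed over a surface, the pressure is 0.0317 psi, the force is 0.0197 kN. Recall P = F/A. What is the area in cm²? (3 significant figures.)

Rearranging P = F/A for A: A = F/P.
P = 0.0317 psi = 218.6 Pa; F = 0.0197 kN = 19.70 N.
A = 0.09013 m²
0.09013 m² × (1 cm² / 1.000×10^-4 m²) = 901.3 cm²

901 cm²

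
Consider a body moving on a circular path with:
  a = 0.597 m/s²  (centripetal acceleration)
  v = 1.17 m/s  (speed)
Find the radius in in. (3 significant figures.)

Rearranging: r = v²/a.
a = 0.597 m/s²; v = 1.17 m/s.
r = 2.293 m
2.293 m × (1 in / 0.02540 m) = 90.27 in

90.3 in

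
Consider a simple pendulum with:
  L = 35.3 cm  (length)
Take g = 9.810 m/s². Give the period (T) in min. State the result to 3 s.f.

T is given directly by: T = 2π√(L/g).
L = 35.3 cm = 0.3530 m; g = 9.810 m/s².
T = 1.192 s
1.192 s × (1 min / 60.00 s) = 0.01986 min

0.0199 min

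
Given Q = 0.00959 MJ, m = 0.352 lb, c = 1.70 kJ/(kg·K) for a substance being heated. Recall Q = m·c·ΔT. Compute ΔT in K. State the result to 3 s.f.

35.3 K

Rearranging Q = m·c·ΔT for ΔT: ΔT = Q/(m·c).
Q = 0.00959 MJ = 9590 J; m = 0.352 lb = 0.1597 kg; c = 1.70 kJ/(kg·K) = 1700 J/(kg·K).
ΔT = 35.33 K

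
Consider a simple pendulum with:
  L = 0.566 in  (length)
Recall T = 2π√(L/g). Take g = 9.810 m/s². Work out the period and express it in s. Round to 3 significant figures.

T is given directly by: T = 2π√(L/g).
L = 0.566 in = 0.01438 m; g = 9.810 m/s².
T = 0.2405 s

0.241 s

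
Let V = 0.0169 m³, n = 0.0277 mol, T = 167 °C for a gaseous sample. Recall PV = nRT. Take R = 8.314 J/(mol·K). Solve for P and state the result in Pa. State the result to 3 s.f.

6000 Pa

P is given directly by: P = nRT/V.
V = 0.0169 m³; n = 0.0277 mol; T = 167 °C = 440.1 K; R = 8.314 J/(mol·K).
P = 5998 Pa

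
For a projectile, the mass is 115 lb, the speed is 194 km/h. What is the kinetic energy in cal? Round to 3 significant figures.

KE is given directly by: KE = ½mv².
m = 115 lb = 52.16 kg; v = 194 km/h = 53.89 m/s.
KE = 75741 J  (the unit combination reduces to kg·m²/s² = J)
75741 J × (1 cal / 4.184 J) = 18103 cal

18100 cal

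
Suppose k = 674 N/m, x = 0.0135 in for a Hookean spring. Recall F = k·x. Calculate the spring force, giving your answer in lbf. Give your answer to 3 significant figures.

0.0520 lbf

From Hooke's law: F = kx.
k = 674 N/m; x = 0.0135 in = 3.429×10^-4 m.
F = 0.2311 N
0.2311 N × (1 lbf / 4.448 N) = 0.05196 lbf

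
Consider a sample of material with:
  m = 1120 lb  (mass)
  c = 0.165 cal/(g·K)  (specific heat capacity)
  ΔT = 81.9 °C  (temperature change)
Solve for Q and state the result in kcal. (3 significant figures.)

6870 kcal

Q is given directly by: Q = mcΔT.
m = 1120 lb = 508.0 kg; c = 0.165 cal/(g·K) = 690.4 J/(kg·K); ΔT = 81.9 °C = 81.90 K.
Q = 2.872×10^7 J  (the unit combination reduces to kg·m²/s² = J)
2.872×10^7 J × (1 kcal / 4184 J) = 6865 kcal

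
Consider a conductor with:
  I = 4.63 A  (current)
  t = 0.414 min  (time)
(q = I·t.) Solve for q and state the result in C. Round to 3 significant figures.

Directly: q = It.
I = 4.63 A; t = 0.414 min = 24.84 s.
q = 115.0 C  (the unit combination reduces to A·s = C)

115 C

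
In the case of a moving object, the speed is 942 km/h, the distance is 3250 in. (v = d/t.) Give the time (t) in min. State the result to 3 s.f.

Solving v = d/t for t: t = d/v.
v = 942 km/h = 261.7 m/s; d = 3250 in = 82.55 m.
t = 0.3155 s
0.3155 s × (1 min / 60.00 s) = 0.005258 min

0.00526 min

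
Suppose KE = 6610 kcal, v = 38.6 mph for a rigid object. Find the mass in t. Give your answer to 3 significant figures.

Solving KE = ½mv² for m: m = 2·KE/v².
KE = 6610 kcal = 2.766×10^7 J; v = 38.6 mph = 17.26 m/s.
m = 1.858×10^5 kg
1.858×10^5 kg × (1 t / 1000 kg) = 185.8 t

186 t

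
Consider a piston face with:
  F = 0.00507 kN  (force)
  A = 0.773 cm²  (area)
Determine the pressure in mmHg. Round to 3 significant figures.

492 mmHg

P is given directly by: P = F/A.
F = 0.00507 kN = 5.070 N; A = 0.773 cm² = 7.730×10^-5 m².
P = 65589 Pa  (the unit combination reduces to kg/(m·s²) = Pa)
65589 Pa × (1 mmHg / 133.3 Pa) = 492.0 mmHg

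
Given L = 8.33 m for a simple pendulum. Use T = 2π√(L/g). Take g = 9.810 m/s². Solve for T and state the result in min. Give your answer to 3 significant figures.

0.0965 min

T is given directly by: T = 2π√(L/g).
L = 8.33 m; g = 9.810 m/s².
T = 5.790 s
5.790 s × (1 min / 60.00 s) = 0.09650 min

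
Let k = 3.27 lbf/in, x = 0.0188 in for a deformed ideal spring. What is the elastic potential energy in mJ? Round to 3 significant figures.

0.0653 mJ

U is given directly by: U = ½kx².
k = 3.27 lbf/in = 572.7 N/m; x = 0.0188 in = 4.775×10^-4 m.
U = 6.529×10^-5 J  (the unit combination reduces to kg·m²/s² = J)
6.529×10^-5 J × (1 mJ / 0.001000 J) = 0.06529 mJ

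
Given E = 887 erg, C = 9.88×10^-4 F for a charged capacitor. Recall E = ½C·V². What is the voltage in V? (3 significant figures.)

Rearranging: V = √(2E/C).
E = 887 erg = 8.870×10^-5 J; C = 9.88×10^-4 F.
V = 0.4237 V

0.424 V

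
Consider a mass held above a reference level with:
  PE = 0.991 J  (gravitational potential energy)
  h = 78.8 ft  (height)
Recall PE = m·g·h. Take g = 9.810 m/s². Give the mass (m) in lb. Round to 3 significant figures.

0.00927 lb

Rearranging: m = PE/(g·h).
PE = 0.991 J; h = 78.8 ft = 24.02 m; g = 9.810 m/s².
m = 0.004206 kg
0.004206 kg × (1 lb / 0.4536 kg) = 0.009273 lb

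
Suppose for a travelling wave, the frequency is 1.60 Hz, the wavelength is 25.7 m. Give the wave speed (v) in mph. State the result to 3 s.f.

Directly: v = fλ.
f = 1.60 Hz; λ = 25.7 m.
v = 41.12 m/s
41.12 m/s × (1 mph / 0.4470 m/s) = 91.98 mph

92.0 mph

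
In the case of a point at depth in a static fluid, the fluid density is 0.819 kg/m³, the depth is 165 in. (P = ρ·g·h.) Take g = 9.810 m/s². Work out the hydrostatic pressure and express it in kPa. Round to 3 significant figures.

P is given directly by: P = ρgh.
ρ = 0.819 kg/m³; h = 165 in = 4.191 m; g = 9.810 m/s².
P = 33.67 Pa
33.67 Pa × (1 kPa / 1000 Pa) = 0.03367 kPa

0.0337 kPa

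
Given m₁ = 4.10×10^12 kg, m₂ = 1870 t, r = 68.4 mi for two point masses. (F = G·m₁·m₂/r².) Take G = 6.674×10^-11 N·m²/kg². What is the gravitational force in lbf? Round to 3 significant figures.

0.00949 lbf

From Newton's law of gravitation: F = Gm₁m₂/r².
m₁ = 4.10×10^12 kg; m₂ = 1870 t = 1.870×10^6 kg; r = 68.4 mi = 1.101×10^5 m; G = 6.674×10^-11 N·m²/kg².
F = 0.04223 N  (the unit combination reduces to kg·m/s² = N)
0.04223 N × (1 lbf / 4.448 N) = 0.009493 lbf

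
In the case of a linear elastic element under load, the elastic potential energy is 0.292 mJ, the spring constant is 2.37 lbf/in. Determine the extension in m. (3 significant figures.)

0.00119 m

Rearranging U = ½k·x² for x: x = √(2U/k).
U = 0.292 mJ = 2.920×10^-4 J; k = 2.37 lbf/in = 415.1 N/m.
x = 0.001186 m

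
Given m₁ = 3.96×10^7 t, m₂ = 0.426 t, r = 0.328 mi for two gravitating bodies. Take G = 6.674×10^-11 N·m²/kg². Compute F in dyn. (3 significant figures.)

From Newton's law of gravitation: F = Gm₁m₂/r².
m₁ = 3.96×10^7 t = 3.960×10^10 kg; m₂ = 0.426 t = 426.0 kg; r = 0.328 mi = 527.9 m; G = 6.674×10^-11 N·m²/kg².
F = 0.004041 N
0.004041 N × (1 dyn / 1.000×10^-5 N) = 404.1 dyn

404 dyn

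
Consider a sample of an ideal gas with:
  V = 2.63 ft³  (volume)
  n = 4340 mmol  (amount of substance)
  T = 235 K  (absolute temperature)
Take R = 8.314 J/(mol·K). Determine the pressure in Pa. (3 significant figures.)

1.14×10^5 Pa

Directly: P = nRT/V.
V = 2.63 ft³ = 0.07447 m³; n = 4340 mmol = 4.340 mol; T = 235 K; R = 8.314 J/(mol·K).
P = 1.139×10^5 Pa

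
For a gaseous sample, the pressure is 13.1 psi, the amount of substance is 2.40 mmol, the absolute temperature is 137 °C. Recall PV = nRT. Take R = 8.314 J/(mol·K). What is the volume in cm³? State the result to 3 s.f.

From the ideal-gas law: V = nRT/P.
P = 13.1 psi = 90321 Pa; n = 2.40 mmol = 0.002400 mol; T = 137 °C = 410.1 K; R = 8.314 J/(mol·K).
V = 9.061×10^-5 m³
9.061×10^-5 m³ × (1 cm³ / 1.000×10^-6 m³) = 90.61 cm³

90.6 cm³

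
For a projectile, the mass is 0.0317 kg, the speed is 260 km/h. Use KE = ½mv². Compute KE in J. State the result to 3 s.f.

82.7 J

KE is given directly by: KE = ½mv².
m = 0.0317 kg; v = 260 km/h = 72.22 m/s.
KE = 82.67 J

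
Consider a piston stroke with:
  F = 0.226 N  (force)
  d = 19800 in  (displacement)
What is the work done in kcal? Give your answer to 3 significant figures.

0.0272 kcal

W is given directly by: W = F·d.
F = 0.226 N; d = 19800 in = 502.9 m.
W = 113.7 J  (the unit combination reduces to kg·m²/s² = J)
113.7 J × (1 kcal / 4184 J) = 0.02717 kcal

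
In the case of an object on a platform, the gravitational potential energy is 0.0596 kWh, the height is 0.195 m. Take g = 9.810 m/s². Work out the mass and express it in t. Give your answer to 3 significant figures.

Rearranging: m = PE/(g·h).
PE = 0.0596 kWh = 2.146×10^5 J; h = 0.195 m; g = 9.810 m/s².
m = 1.122×10^5 kg
1.122×10^5 kg × (1 t / 1000 kg) = 112.2 t

112 t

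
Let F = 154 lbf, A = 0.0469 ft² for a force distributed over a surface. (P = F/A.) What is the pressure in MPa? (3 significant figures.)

0.157 MPa

Directly: P = F/A.
F = 154 lbf = 685.0 N; A = 0.0469 ft² = 0.004357 m².
P = 1.572×10^5 Pa
1.572×10^5 Pa × (1 MPa / 1.000×10^6 Pa) = 0.1572 MPa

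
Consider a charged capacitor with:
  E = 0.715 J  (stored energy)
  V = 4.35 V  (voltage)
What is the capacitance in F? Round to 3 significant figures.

0.0756 F

Rearranging: C = 2E/V².
E = 0.715 J; V = 4.35 V.
C = 0.07557 F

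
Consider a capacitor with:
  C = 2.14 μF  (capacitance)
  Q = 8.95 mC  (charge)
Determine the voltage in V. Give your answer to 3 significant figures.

Rearranging C = Q/V for V: V = Q/C.
C = 2.14 μF = 2.140×10^-6 F; Q = 8.95 mC = 0.008950 C.
V = 4182 V

4180 V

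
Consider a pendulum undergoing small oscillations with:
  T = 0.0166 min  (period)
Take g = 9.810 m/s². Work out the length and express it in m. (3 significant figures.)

0.247 m

Rearranging T = 2π√(L/g) for L: L = g·(T/2π)².
T = 0.0166 min = 0.9960 s; g = 9.810 m/s².
L = 0.2465 m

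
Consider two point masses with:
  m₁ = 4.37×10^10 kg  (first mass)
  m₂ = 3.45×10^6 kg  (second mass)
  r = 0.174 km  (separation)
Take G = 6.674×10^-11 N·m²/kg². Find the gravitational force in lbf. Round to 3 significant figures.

From Newton's law of gravitation: F = Gm₁m₂/r².
m₁ = 4.37×10^10 kg; m₂ = 3.45×10^6 kg; r = 0.174 km = 174.0 m; G = 6.674×10^-11 N·m²/kg².
F = 332.3 N  (the unit combination reduces to kg·m/s² = N)
332.3 N × (1 lbf / 4.448 N) = 74.71 lbf

74.7 lbf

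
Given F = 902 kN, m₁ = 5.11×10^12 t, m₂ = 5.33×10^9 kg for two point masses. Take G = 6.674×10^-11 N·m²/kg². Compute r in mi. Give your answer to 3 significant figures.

From Newton's law of gravitation: r = √(G·m₁m₂/F).
F = 902 kN = 9.020×10^5 N; m₁ = 5.11×10^12 t = 5.110×10^15 kg; m₂ = 5.33×10^9 kg; G = 6.674×10^-11 N·m²/kg².
r = 44891 m
44891 m × (1 mi / 1609 m) = 27.89 mi

27.9 mi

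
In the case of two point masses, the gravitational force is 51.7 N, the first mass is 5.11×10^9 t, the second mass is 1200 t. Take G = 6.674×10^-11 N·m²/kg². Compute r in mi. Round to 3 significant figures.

Rearranging: r = √(G·m₁m₂/F).
F = 51.7 N; m₁ = 5.11×10^9 t = 5.110×10^12 kg; m₂ = 1200 t = 1.200×10^6 kg; G = 6.674×10^-11 N·m²/kg².
r = 2814 m
2814 m × (1 mi / 1609 m) = 1.748 mi

1.75 mi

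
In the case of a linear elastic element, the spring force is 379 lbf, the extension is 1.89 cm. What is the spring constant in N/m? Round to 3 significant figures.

89200 N/m

Rearranging F = k·x for k: k = F/x.
F = 379 lbf = 1686 N; x = 1.89 cm = 0.01890 m.
k = 89200 N/m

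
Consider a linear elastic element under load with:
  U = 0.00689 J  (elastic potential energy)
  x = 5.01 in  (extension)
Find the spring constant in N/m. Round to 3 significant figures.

Rearranging U = ½k·x² for k: k = 2U/x².
U = 0.00689 J; x = 5.01 in = 0.1273 m.
k = 0.8510 N/m

0.851 N/m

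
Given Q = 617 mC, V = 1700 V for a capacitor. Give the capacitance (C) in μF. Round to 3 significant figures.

363 μF

C is given directly by: C = Q/V.
Q = 617 mC = 0.6170 C; V = 1700 V.
C = 3.629×10^-4 F
3.629×10^-4 F × (1 μF / 1.000×10^-6 F) = 362.9 μF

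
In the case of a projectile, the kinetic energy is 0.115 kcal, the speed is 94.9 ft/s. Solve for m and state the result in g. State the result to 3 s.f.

Solving KE = ½mv² for m: m = 2·KE/v².
KE = 0.115 kcal = 481.2 J; v = 94.9 ft/s = 28.93 m/s.
m = 1.150 kg
1.150 kg × (1 g / 0.001000 kg) = 1150 g

1150 g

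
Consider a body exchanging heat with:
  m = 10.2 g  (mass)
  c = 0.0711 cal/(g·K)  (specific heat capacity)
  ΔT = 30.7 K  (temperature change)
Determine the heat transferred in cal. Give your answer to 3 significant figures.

22.3 cal

Q is given directly by: Q = mcΔT.
m = 10.2 g = 0.01020 kg; c = 0.0711 cal/(g·K) = 297.5 J/(kg·K); ΔT = 30.7 K.
Q = 93.15 J
93.15 J × (1 cal / 4.184 J) = 22.26 cal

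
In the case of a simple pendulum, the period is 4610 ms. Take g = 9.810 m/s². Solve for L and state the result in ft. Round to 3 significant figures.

Solving T = 2π√(L/g) for L: L = g·(T/2π)².
T = 4610 ms = 4.610 s; g = 9.810 m/s².
L = 5.281 m
5.281 m × (1 ft / 0.3048 m) = 17.33 ft

17.3 ft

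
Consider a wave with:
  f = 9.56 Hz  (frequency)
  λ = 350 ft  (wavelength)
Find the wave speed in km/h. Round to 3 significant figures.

3670 km/h

v is given directly by: v = fλ.
f = 9.56 Hz; λ = 350 ft = 106.7 m.
v = 1020 m/s
1020 m/s × (1 km/h / 0.2778 m/s) = 3671 km/h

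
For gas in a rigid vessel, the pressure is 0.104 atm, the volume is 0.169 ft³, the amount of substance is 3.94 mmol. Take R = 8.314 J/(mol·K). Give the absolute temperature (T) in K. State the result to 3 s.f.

From the ideal-gas law: T = PV/(nR).
P = 0.104 atm = 10538 Pa; V = 0.169 ft³ = 0.004786 m³; n = 3.94 mmol = 0.003940 mol; R = 8.314 J/(mol·K).
T = 1539 K

1540 K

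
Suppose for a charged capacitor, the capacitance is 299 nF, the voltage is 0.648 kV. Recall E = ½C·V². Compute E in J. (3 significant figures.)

Directly: E = ½CV².
C = 299 nF = 2.990×10^-7 F; V = 0.648 kV = 648.0 V.
E = 0.06278 J

0.0628 J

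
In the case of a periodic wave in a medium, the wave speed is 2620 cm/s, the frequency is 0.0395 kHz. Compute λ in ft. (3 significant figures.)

2.18 ft

Solving v = f·λ for λ: λ = v/f.
v = 2620 cm/s = 26.20 m/s; f = 0.0395 kHz = 39.50 Hz.
λ = 0.6633 m
0.6633 m × (1 ft / 0.3048 m) = 2.176 ft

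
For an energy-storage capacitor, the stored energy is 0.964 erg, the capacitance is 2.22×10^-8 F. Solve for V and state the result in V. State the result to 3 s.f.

2.95 V

Solving E = ½C·V² for V: V = √(2E/C).
E = 0.964 erg = 9.640×10^-8 J; C = 2.22×10^-8 F.
V = 2.947 V  (the unit combination reduces to kg·m²/(A·s³) = V)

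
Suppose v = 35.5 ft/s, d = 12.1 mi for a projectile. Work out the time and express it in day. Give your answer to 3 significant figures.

Rearranging: t = d/v.
v = 35.5 ft/s = 10.82 m/s; d = 12.1 mi = 19473 m.
t = 1800 s
1800 s × (1 day / 86400 s) = 0.02083 day

0.0208 day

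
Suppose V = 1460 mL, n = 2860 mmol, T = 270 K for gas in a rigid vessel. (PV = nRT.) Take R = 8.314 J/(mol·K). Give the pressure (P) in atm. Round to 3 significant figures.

Directly: P = nRT/V.
V = 1460 mL = 0.001460 m³; n = 2860 mmol = 2.860 mol; T = 270 K; R = 8.314 J/(mol·K).
P = 4.397×10^6 Pa
4.397×10^6 Pa × (1 atm / 1.013×10^5 Pa) = 43.40 atm

43.4 atm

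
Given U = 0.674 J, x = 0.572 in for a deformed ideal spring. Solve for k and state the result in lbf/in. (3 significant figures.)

Rearranging U = ½k·x² for k: k = 2U/x².
U = 0.674 J; x = 0.572 in = 0.01453 m.
k = 6386 N/m
6386 N/m × (1 lbf/in / 175.1 N/m) = 36.47 lbf/in

36.5 lbf/in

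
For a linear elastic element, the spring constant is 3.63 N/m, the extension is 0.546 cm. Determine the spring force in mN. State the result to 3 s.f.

19.8 mN

From Hooke's law: F = kx.
k = 3.63 N/m; x = 0.546 cm = 0.005460 m.
F = 0.01982 N
0.01982 N × (1 mN / 0.001000 N) = 19.82 mN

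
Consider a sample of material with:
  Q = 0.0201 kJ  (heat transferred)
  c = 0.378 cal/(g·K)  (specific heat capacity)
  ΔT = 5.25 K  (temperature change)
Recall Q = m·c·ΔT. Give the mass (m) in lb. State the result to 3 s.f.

0.00534 lb

Rearranging Q = m·c·ΔT for m: m = Q/(c·ΔT).
Q = 0.0201 kJ = 20.10 J; c = 0.378 cal/(g·K) = 1582 J/(kg·K); ΔT = 5.25 K.
m = 0.002421 kg
0.002421 kg × (1 lb / 0.4536 kg) = 0.005337 lb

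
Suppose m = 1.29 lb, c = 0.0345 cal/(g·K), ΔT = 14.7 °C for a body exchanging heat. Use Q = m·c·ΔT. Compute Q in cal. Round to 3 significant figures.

297 cal

Directly: Q = mcΔT.
m = 1.29 lb = 0.5851 kg; c = 0.0345 cal/(g·K) = 144.3 J/(kg·K); ΔT = 14.7 °C = 14.70 K.
Q = 1242 J  (the unit combination reduces to kg·m²/s² = J)
1242 J × (1 cal / 4.184 J) = 296.8 cal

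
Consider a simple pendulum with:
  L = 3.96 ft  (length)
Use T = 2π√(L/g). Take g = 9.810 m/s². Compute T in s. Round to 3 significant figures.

Directly: T = 2π√(L/g).
L = 3.96 ft = 1.207 m; g = 9.810 m/s².
T = 2.204 s

2.20 s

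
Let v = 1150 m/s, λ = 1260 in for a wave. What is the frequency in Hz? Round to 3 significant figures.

Rearranging: f = v/λ.
v = 1150 m/s; λ = 1260 in = 32.00 m.
f = 35.93 Hz

35.9 Hz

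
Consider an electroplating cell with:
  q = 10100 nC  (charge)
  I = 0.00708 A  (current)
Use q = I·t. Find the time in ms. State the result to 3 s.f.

Rearranging q = I·t for t: t = q/I.
q = 10100 nC = 1.010×10^-5 C; I = 0.00708 A.
t = 0.001427 s
0.001427 s × (1 ms / 0.001000 s) = 1.427 ms

1.43 ms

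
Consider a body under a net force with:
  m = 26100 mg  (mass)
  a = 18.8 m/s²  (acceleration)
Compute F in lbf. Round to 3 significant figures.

Directly: F = m·a.
m = 26100 mg = 0.02610 kg; a = 18.8 m/s².
F = 0.4907 N
0.4907 N × (1 lbf / 4.448 N) = 0.1103 lbf

0.110 lbf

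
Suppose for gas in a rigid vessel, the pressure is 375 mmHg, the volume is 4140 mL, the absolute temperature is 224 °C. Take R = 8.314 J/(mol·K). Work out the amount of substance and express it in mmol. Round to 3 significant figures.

50.1 mmol

From the ideal-gas law: n = PV/(RT).
P = 375 mmHg = 49996 Pa; V = 4140 mL = 0.004140 m³; T = 224 °C = 497.1 K; R = 8.314 J/(mol·K).
n = 0.05008 mol
0.05008 mol × (1 mmol / 0.001000 mol) = 50.08 mmol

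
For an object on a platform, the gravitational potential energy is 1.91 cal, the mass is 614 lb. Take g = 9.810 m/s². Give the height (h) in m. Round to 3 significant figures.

0.00292 m

Rearranging: h = PE/(m·g).
PE = 1.91 cal = 7.991 J; m = 614 lb = 278.5 kg; g = 9.810 m/s².
h = 0.002925 m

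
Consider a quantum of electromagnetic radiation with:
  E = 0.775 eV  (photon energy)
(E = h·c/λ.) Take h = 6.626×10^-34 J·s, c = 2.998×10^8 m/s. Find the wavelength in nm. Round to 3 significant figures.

Solving E = h·c/λ for λ: λ = hc/E.
E = 0.775 eV = 1.242×10^-19 J; h = 6.626×10^-34 J·s; c = 2.998×10^8 m/s.
λ = 1.600×10^-6 m
1.600×10^-6 m × (1 nm / 1.000×10^-9 m) = 1600 nm

1600 nm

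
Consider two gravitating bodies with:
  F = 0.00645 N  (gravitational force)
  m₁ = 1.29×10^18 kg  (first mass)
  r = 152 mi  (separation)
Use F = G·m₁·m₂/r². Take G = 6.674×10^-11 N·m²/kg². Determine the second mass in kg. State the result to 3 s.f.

4.48 kg

From Newton's law of gravitation: m₂ = F·r²/(G·m₁).
F = 0.00645 N; m₁ = 1.29×10^18 kg; r = 152 mi = 2.446×10^5 m; G = 6.674×10^-11 N·m²/kg².
m₂ = 4.483 kg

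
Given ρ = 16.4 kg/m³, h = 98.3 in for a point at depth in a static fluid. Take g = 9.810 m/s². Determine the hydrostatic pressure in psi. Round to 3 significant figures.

Directly: P = ρgh.
ρ = 16.4 kg/m³; h = 98.3 in = 2.497 m; g = 9.810 m/s².
P = 401.7 Pa
401.7 Pa × (1 psi / 6895 Pa) = 0.05826 psi

0.0583 psi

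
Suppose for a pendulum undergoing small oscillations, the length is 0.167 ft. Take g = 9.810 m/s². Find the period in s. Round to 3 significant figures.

Directly: T = 2π√(L/g).
L = 0.167 ft = 0.05090 m; g = 9.810 m/s².
T = 0.4526 s

0.453 s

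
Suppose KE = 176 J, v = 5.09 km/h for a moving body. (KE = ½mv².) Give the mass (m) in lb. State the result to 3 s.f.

388 lb

Solving KE = ½mv² for m: m = 2·KE/v².
KE = 176 J; v = 5.09 km/h = 1.414 m/s.
m = 176.1 kg
176.1 kg × (1 lb / 0.4536 kg) = 388.2 lb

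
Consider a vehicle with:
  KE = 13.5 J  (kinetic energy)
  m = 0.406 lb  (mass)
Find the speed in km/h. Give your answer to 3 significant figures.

43.6 km/h

Rearranging: v = √(2·KE/m).
KE = 13.5 J; m = 0.406 lb = 0.1842 kg.
v = 12.11 m/s
12.11 m/s × (1 km/h / 0.2778 m/s) = 43.59 km/h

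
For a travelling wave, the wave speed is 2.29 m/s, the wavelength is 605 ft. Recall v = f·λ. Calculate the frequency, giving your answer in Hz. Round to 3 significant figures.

0.0124 Hz

Solving v = f·λ for f: f = v/λ.
v = 2.29 m/s; λ = 605 ft = 184.4 m.
f = 0.01242 Hz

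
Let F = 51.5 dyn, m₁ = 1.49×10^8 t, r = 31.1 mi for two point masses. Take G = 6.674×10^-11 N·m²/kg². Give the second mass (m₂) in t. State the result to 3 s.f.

Rearranging F = G·m₁·m₂/r² for m₂: m₂ = F·r²/(G·m₁).
F = 51.5 dyn = 5.150×10^-4 N; m₁ = 1.49×10^8 t = 1.490×10^11 kg; r = 31.1 mi = 50051 m; G = 6.674×10^-11 N·m²/kg².
m₂ = 1.297×10^5 kg
1.297×10^5 kg × (1 t / 1000 kg) = 129.7 t

130 t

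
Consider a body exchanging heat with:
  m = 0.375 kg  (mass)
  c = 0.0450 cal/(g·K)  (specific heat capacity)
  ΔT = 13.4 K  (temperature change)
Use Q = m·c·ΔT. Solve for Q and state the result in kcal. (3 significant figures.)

Directly: Q = mcΔT.
m = 0.375 kg; c = 0.0450 cal/(g·K) = 188.3 J/(kg·K); ΔT = 13.4 K.
Q = 946.1 J
946.1 J × (1 kcal / 4184 J) = 0.2261 kcal

0.226 kcal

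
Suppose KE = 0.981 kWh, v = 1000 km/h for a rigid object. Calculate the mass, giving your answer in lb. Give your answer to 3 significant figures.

Rearranging KE = ½mv² for m: m = 2·KE/v².
KE = 0.981 kWh = 3.532×10^6 J; v = 1000 km/h = 277.8 m/s.
m = 91.54 kg
91.54 kg × (1 lb / 0.4536 kg) = 201.8 lb

202 lb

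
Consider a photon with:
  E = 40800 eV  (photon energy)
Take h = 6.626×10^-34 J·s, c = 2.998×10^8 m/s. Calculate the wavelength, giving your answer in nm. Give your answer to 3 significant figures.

Rearranging E = h·c/λ for λ: λ = hc/E.
E = 40800 eV = 6.537×10^-15 J; h = 6.626×10^-34 J·s; c = 2.998×10^8 m/s.
λ = 3.039×10^-11 m
3.039×10^-11 m × (1 nm / 1.000×10^-9 m) = 0.03039 nm

0.0304 nm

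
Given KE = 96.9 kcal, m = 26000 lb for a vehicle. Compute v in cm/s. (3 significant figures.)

829 cm/s

Rearranging KE = ½mv² for v: v = √(2·KE/m).
KE = 96.9 kcal = 4.054×10^5 J; m = 26000 lb = 11793 kg.
v = 8.292 m/s
8.292 m/s × (1 cm/s / 0.01000 m/s) = 829.2 cm/s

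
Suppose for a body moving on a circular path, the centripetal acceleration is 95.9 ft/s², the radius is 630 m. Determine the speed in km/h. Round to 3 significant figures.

489 km/h

Rearranging: v = √(a·r).
a = 95.9 ft/s² = 29.23 m/s²; r = 630 m.
v = 135.7 m/s
135.7 m/s × (1 km/h / 0.2778 m/s) = 488.5 km/h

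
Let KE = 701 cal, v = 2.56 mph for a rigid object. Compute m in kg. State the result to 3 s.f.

Rearranging: m = 2·KE/v².
KE = 701 cal = 2933 J; v = 2.56 mph = 1.144 m/s.
m = 4479 kg

4480 kg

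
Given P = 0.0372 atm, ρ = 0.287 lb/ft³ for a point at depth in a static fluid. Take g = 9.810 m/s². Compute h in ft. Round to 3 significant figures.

Rearranging P = ρ·g·h for h: h = P/(ρ·g).
P = 0.0372 atm = 3769 Pa; ρ = 0.287 lb/ft³ = 4.597 kg/m³; g = 9.810 m/s².
h = 83.58 m
83.58 m × (1 ft / 0.3048 m) = 274.2 ft

274 ft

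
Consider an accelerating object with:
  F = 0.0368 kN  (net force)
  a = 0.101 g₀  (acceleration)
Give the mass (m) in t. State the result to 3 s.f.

0.0372 t

From Newton's second law: m = F/a.
F = 0.0368 kN = 36.80 N; a = 0.101 g₀ = 0.9905 m/s².
m = 37.15 kg
37.15 kg × (1 t / 1000 kg) = 0.03715 t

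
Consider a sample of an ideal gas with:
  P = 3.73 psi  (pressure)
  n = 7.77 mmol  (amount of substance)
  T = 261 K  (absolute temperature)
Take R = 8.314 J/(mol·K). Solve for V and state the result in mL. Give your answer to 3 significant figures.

656 mL

From the ideal-gas law: V = nRT/P.
P = 3.73 psi = 25717 Pa; n = 7.77 mmol = 0.007770 mol; T = 261 K; R = 8.314 J/(mol·K).
V = 6.556×10^-4 m³
6.556×10^-4 m³ × (1 mL / 1.000×10^-6 m³) = 655.6 mL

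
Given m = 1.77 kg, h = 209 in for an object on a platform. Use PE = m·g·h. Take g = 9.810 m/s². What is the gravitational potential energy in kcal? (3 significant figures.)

0.0220 kcal

Directly: PE = mgh.
m = 1.77 kg; h = 209 in = 5.309 m; g = 9.810 m/s².
PE = 92.18 J
92.18 J × (1 kcal / 4184 J) = 0.02203 kcal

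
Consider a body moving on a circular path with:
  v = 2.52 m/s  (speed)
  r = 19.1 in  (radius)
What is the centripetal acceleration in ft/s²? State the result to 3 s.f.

Directly: a = v²/r.
v = 2.52 m/s; r = 19.1 in = 0.4851 m.
a = 13.09 m/s²
13.09 m/s² × (1 ft/s² / 0.3048 m/s²) = 42.95 ft/s²

42.9 ft/s²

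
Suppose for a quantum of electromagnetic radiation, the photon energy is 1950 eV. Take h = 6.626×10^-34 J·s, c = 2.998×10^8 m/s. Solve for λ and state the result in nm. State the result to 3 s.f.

0.636 nm

Rearranging E = h·c/λ for λ: λ = hc/E.
E = 1950 eV = 3.124×10^-16 J; h = 6.626×10^-34 J·s; c = 2.998×10^8 m/s.
λ = 6.358×10^-10 m
6.358×10^-10 m × (1 nm / 1.000×10^-9 m) = 0.6358 nm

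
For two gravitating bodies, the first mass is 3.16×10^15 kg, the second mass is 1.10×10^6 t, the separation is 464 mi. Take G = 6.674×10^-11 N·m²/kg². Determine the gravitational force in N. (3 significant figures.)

416 N

From Newton's law of gravitation: F = Gm₁m₂/r².
m₁ = 3.16×10^15 kg; m₂ = 1.10×10^6 t = 1.100×10^9 kg; r = 464 mi = 7.467×10^5 m; G = 6.674×10^-11 N·m²/kg².
F = 416.0 N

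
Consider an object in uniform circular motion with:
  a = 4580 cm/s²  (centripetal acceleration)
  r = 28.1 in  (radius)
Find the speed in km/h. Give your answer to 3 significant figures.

Rearranging a = v²/r for v: v = √(a·r).
a = 4580 cm/s² = 45.80 m/s²; r = 28.1 in = 0.7137 m.
v = 5.717 m/s
5.717 m/s × (1 km/h / 0.2778 m/s) = 20.58 km/h

20.6 km/h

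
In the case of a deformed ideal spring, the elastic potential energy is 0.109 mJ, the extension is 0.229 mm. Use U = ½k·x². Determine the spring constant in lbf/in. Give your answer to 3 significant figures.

23.7 lbf/in

Solving U = ½k·x² for k: k = 2U/x².
U = 0.109 mJ = 1.090×10^-4 J; x = 0.229 mm = 2.290×10^-4 m.
k = 4157 N/m
4157 N/m × (1 lbf/in / 175.1 N/m) = 23.74 lbf/in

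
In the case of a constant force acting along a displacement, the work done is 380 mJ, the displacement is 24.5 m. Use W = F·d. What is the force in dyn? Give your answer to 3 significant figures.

Rearranging: F = W/d.
W = 380 mJ = 0.3800 J; d = 24.5 m.
F = 0.01551 N  (the unit combination reduces to kg·m/s² = N)
0.01551 N × (1 dyn / 1.000×10^-5 N) = 1551 dyn

1550 dyn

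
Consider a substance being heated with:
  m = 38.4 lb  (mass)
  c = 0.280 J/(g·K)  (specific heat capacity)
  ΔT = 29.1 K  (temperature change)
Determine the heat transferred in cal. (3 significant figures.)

Q is given directly by: Q = mcΔT.
m = 38.4 lb = 17.42 kg; c = 0.280 J/(g·K) = 280.0 J/(kg·K); ΔT = 29.1 K.
Q = 1.419×10^5 J  (the unit combination reduces to kg·m²/s² = J)
1.419×10^5 J × (1 cal / 4.184 J) = 33920 cal

33900 cal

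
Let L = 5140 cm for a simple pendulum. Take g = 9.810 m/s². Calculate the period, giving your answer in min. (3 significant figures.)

0.240 min

T is given directly by: T = 2π√(L/g).
L = 5140 cm = 51.40 m; g = 9.810 m/s².
T = 14.38 s
14.38 s × (1 min / 60.00 s) = 0.2397 min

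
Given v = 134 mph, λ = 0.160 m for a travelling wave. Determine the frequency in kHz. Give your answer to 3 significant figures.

0.374 kHz

Rearranging: f = v/λ.
v = 134 mph = 59.90 m/s; λ = 0.160 m.
f = 374.4 Hz
374.4 Hz × (1 kHz / 1000 Hz) = 0.3744 kHz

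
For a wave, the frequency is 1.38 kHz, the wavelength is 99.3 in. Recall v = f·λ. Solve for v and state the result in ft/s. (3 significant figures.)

11400 ft/s

v is given directly by: v = fλ.
f = 1.38 kHz = 1380 Hz; λ = 99.3 in = 2.522 m.
v = 3481 m/s
3481 m/s × (1 ft/s / 0.3048 m/s) = 11419 ft/s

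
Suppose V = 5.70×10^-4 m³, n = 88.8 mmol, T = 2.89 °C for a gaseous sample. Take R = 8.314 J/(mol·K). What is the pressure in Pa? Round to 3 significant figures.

From the ideal-gas law: P = nRT/V.
V = 5.70×10^-4 m³; n = 88.8 mmol = 0.08880 mol; T = 2.89 °C = 276.0 K; R = 8.314 J/(mol·K).
P = 3.575×10^5 Pa

3.58×10^5 Pa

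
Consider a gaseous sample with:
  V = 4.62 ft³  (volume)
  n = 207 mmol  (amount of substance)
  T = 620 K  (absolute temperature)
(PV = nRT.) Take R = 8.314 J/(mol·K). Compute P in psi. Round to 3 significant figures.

Directly: P = nRT/V.
V = 4.62 ft³ = 0.1308 m³; n = 207 mmol = 0.2070 mol; T = 620 K; R = 8.314 J/(mol·K).
P = 8156 Pa
8156 Pa × (1 psi / 6895 Pa) = 1.183 psi

1.18 psi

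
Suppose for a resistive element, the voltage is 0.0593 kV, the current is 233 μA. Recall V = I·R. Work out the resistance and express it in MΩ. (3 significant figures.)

Rearranging: R = V/I.
V = 0.0593 kV = 59.30 V; I = 233 μA = 2.330×10^-4 A.
R = 2.545×10^5 Ω
2.545×10^5 Ω × (1 MΩ / 1.000×10^6 Ω) = 0.2545 MΩ

0.255 MΩ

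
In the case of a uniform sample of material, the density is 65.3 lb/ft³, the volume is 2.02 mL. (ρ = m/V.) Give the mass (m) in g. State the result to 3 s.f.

2.11 g

Rearranging: m = ρV.
ρ = 65.3 lb/ft³ = 1046 kg/m³; V = 2.02 mL = 2.020×10^-6 m³.
m = 0.002113 kg
0.002113 kg × (1 g / 0.001000 kg) = 2.113 g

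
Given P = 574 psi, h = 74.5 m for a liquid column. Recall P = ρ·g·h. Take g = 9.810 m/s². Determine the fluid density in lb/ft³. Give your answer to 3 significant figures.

Solving P = ρ·g·h for ρ: ρ = P/(g·h).
P = 574 psi = 3.958×10^6 Pa; h = 74.5 m; g = 9.810 m/s².
ρ = 5415 kg/m³
5415 kg/m³ × (1 lb/ft³ / 16.02 kg/m³) = 338.1 lb/ft³

338 lb/ft³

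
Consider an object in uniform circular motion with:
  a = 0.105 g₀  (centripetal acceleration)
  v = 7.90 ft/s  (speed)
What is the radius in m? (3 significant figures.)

5.63 m

Rearranging: r = v²/a.
a = 0.105 g₀ = 1.030 m/s²; v = 7.90 ft/s = 2.408 m/s.
r = 5.631 m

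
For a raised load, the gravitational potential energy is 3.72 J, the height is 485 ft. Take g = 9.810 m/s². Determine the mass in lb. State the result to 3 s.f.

0.00566 lb

Solving PE = m·g·h for m: m = PE/(g·h).
PE = 3.72 J; h = 485 ft = 147.8 m; g = 9.810 m/s².
m = 0.002565 kg
0.002565 kg × (1 lb / 0.4536 kg) = 0.005655 lb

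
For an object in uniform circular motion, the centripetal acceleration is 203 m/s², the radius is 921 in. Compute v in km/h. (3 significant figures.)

Solving a = v²/r for v: v = √(a·r).
a = 203 m/s²; r = 921 in = 23.39 m.
v = 68.91 m/s
68.91 m/s × (1 km/h / 0.2778 m/s) = 248.1 km/h

248 km/h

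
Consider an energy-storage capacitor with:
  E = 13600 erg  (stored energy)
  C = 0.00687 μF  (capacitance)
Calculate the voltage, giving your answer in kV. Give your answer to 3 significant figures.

0.629 kV

Rearranging E = ½C·V² for V: V = √(2E/C).
E = 13600 erg = 0.001360 J; C = 0.00687 μF = 6.870×10^-9 F.
V = 629.2 V
629.2 V × (1 kV / 1000 V) = 0.6292 kV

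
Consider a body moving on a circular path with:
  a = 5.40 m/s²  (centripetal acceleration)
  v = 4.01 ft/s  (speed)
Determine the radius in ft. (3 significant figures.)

Solving a = v²/r for r: r = v²/a.
a = 5.40 m/s²; v = 4.01 ft/s = 1.222 m/s.
r = 0.2766 m
0.2766 m × (1 ft / 0.3048 m) = 0.9076 ft

0.908 ft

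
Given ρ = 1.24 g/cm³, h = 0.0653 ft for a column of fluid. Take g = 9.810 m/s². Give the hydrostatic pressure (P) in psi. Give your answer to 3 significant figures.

0.0351 psi

P is given directly by: P = ρgh.
ρ = 1.24 g/cm³ = 1240 kg/m³; h = 0.0653 ft = 0.01990 m; g = 9.810 m/s².
P = 242.1 Pa  (the unit combination reduces to kg/(m·s²) = Pa)
242.1 Pa × (1 psi / 6895 Pa) = 0.03512 psi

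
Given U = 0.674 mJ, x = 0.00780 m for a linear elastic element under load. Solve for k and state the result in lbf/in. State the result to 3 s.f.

0.127 lbf/in

Solving U = ½k·x² for k: k = 2U/x².
U = 0.674 mJ = 6.740×10^-4 J; x = 0.00780 m.
k = 22.16 N/m
22.16 N/m × (1 lbf/in / 175.1 N/m) = 0.1265 lbf/in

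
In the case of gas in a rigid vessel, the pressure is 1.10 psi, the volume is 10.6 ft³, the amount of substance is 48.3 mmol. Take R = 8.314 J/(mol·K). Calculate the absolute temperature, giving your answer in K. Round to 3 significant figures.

From the ideal-gas law: T = PV/(nR).
P = 1.10 psi = 7584 Pa; V = 10.6 ft³ = 0.3002 m³; n = 48.3 mmol = 0.04830 mol; R = 8.314 J/(mol·K).
T = 5669 K

5670 K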